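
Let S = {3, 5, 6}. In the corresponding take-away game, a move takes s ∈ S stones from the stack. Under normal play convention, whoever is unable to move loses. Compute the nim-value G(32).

1

n :  0  1  2  3  4  5  6  7  8  9 10 11 12 13 14 15 16 17 18 19 20 21 22 23 24 25 26 27 28 29 30 31 32
G :  0  0  0  1  1  1  2  2  2  0  0  0  1  1  1  2  2  2  0  0  0  1  1  1  2  2  2  0  0  0  1  1  1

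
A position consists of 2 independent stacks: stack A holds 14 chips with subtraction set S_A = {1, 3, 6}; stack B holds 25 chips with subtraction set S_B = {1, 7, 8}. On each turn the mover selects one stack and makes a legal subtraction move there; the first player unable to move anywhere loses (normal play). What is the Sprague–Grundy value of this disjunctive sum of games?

Stack A, S = {1, 3, 6}:
n :  0  1  2  3  4  5  6  7  8  9 10 11 12 13 14
G :  0  1  0  1  0  1  2  3  2  0  1  0  1  0  1
G_A(14) = 1.
Stack B, S = {1, 7, 8}:
n :  0  1  2  3  4  5  6  7  8  9 10 11 12 13 14 15 16 17 18 19 20 21 22 23 24 25
G :  0  1  0  1  0  1  0  1  2  3  2  3  2  3  2  0  1  0  1  0  1  0  1  2  3  2
G_B(25) = 2.
Combined Grundy value = 1 ⊕ 2 = 3.

3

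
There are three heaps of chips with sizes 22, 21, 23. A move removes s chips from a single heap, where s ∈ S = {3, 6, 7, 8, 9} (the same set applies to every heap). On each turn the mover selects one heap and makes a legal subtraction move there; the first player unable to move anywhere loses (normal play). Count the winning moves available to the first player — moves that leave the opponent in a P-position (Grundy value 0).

All heaps use S = {3, 6, 7, 8, 9}:
n :  0  1  2  3  4  5  6  7  8  9 10 11 12 13 14 15 16 17 18 19 20 21 22 23
G :  0  0  0  1  1  1  2  2  2  3  3  3  0  0  0  1  1  1  2  2  2  3  3  3
Heap A: G(22) = 3.
Heap B: G(21) = 3.
Heap C: G(23) = 3.
Combined Grundy value = 3 ⊕ 3 ⊕ 3 = 3.
A winning move leaves total XOR = 0, i.e. changes one component's Grundy value g to g ⊕ X where X is the current total.
Heap A: need g' = 3⊕3 = 0. Options: 22−3→G=2, 22−6→G=1, 22−7→G=1, 22−8→G=0, 22−9→G=0. Hits: 2.
Heap B: need g' = 3⊕3 = 0. Options: 21−3→G=2, 21−6→G=1, 21−7→G=0, 21−8→G=0, 21−9→G=0. Hits: 3.
Heap C: need g' = 3⊕3 = 0. Options: 23−3→G=2, 23−6→G=1, 23−7→G=1, 23−8→G=1, 23−9→G=0. Hits: 1.

6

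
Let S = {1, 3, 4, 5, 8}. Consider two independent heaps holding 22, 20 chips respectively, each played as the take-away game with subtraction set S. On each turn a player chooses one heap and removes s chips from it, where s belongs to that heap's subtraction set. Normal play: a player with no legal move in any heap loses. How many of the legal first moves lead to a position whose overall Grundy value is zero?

2

All heaps use S = {1, 3, 4, 5, 8}:
G(0) = 0
G(1) = mex{0} = 1
G(2) = mex{1} = 0
G(3) = mex{0,0} = 1
G(4) = mex{1,1,0} = 2
G(5) = mex{2,0,1,0} = 3
G(6) = mex{3,1,0,1} = 2
G(7) = mex{2,2,1,0} = 3
G(8) = mex{3,3,2,1,0} = 4
G(9) = mex{4,2,3,2,1} = 0
G(10) = mex{0,3,2,3,0} = 1
G(11) = mex{1,4,3,2,1} = 0
G(12) = mex{0,0,4,3,2} = 1
G(13) = mex{1,1,0,4,3} = 2
G(14) = mex{2,0,1,0,2} = 3
G(15) = mex{3,1,0,1,3} = 2
G(16) = mex{2,2,1,0,4} = 3
G(17) = mex{3,3,2,1,0} = 4
G(18) = mex{4,2,3,2,1} = 0
G(19) = mex{0,3,2,3,0} = 1
G(20) = mex{1,4,3,2,1} = 0
G(21) = mex{0,0,4,3,2} = 1
G(22) = mex{1,1,0,4,3} = 2
Heap A: G(22) = 2.
Heap B: G(20) = 0.
Combined Grundy value = 2 ⊕ 0 = 2.
A winning move leaves total XOR = 0, i.e. changes one component's Grundy value g to g ⊕ X where X is the current total.
Heap A: need g' = 2⊕2 = 0. Options: 22−1→G=1, 22−3→G=1, 22−4→G=0, 22−5→G=4, 22−8→G=3. Hits: 1.
Heap B: need g' = 0⊕2 = 2. Options: 20−1→G=1, 20−3→G=4, 20−4→G=3, 20−5→G=2, 20−8→G=1. Hits: 1.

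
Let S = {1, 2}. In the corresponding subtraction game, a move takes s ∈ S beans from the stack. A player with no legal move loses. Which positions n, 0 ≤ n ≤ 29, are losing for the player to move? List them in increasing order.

n :  0  1  2  3  4  5  6  7  8  9 10 11 12 13 14 15 16 17 18 19 20 21 22 23 24 25 26 27 28 29
G :  0  1  2  0  1  2  0  1  2  0  1  2  0  1  2  0  1  2  0  1  2  0  1  2  0  1  2  0  1  2
P-positions are exactly the n with G(n) = 0.

0, 3, 6, 9, 12, 15, 18, 21, 24, 27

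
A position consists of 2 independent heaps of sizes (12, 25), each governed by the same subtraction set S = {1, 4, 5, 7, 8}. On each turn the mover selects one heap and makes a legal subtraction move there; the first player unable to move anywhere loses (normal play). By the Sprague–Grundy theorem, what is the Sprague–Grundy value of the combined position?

All heaps use S = {1, 4, 5, 7, 8}:
n :  0  1  2  3  4  5  6  7  8  9 10 11 12 13 14 15 16 17 18 19 20 21 22 23 24 25
G :  0  1  0  1  2  3  2  3  4  5  4  0  1  0  1  2  3  2  3  4  5  4  0  1  0  1
Heap A: G(12) = 1.
Heap B: G(25) = 1.
Combined Grundy value = 1 ⊕ 1 = 0.

0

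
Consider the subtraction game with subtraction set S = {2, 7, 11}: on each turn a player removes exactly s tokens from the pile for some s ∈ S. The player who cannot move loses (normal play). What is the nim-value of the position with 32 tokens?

0

n :  0  1  2  3  4  5  6  7  8  9 10 11 12 13 14 15 16 17 18 19 20 21 22 23 24 25 26 27 28 29 30 31 32
G :  0  0  1  1  0  0  1  1  2  0  0  1  1  0  0  1  1  2  0  0  1  1  0  0  1  1  2  0  0  1  1  0  0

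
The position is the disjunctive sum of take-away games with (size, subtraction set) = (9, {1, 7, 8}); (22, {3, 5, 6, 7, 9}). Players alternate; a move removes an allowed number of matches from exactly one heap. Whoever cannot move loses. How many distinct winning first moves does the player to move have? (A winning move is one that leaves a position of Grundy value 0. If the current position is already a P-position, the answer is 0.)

Heap A, S = {1, 7, 8}:
G(0) = 0
G(1) = mex{0} = 1
G(2) = mex{1} = 0
G(3) = mex{0} = 1
G(4) = mex{1} = 0
G(5) = mex{0} = 1
G(6) = mex{1} = 0
G(7) = mex{0,0} = 1
G(8) = mex{1,1,0} = 2
G(9) = mex{2,0,1} = 3
G_A(9) = 3.
Heap B, S = {3, 5, 6, 7, 9}:
n :  0  1  2  3  4  5  6  7  8  9 10 11 12 13 14 15 16 17 18 19 20 21 22
G :  0  0  0  1  1  1  2  2  2  3  3  3  0  0  0  1  1  1  2  2  2  3  3
G_B(22) = 3.
Combined Grundy value = 3 ⊕ 3 = 0.
A winning move leaves total XOR = 0, i.e. changes one component's Grundy value g to g ⊕ X where X is the current total.
Heap A: target g' = 3⊕0 = 3, but every legal move changes the Grundy value (mex property), so 0 moves.
Heap B: target g' = 3⊕0 = 3, but every legal move changes the Grundy value (mex property), so 0 moves.

0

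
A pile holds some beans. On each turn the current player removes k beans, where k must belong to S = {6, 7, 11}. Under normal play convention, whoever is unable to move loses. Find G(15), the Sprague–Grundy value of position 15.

2

n :  0  1  2  3  4  5  6  7  8  9 10 11 12 13 14 15
G :  0  0  0  0  0  0  1  1  1  1  1  1  2  2  2  2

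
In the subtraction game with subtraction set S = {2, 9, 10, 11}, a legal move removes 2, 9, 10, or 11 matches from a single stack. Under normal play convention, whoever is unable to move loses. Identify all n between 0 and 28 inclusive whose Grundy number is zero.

G(0) = 0
G(1) = mex{} = 0
G(2) = mex{0} = 1
G(3) = mex{0} = 1
G(4) = mex{1} = 0
G(5) = mex{1} = 0
G(6) = mex{0} = 1
G(7) = mex{0} = 1
G(8) = mex{1} = 0
G(9) = mex{1,0} = 2
G(10) = mex{0,0,0} = 1
G(11) = mex{2,1,0,0} = 3
G(12) = mex{1,1,1,0} = 2
G(13) = mex{3,0,1,1} = 2
G(14) = mex{2,0,0,1} = 3
G(15) = mex{2,1,0,0} = 3
G(16) = mex{3,1,1,0} = 2
G(17) = mex{3,0,1,1} = 2
G(18) = mex{2,2,0,1} = 3
G(19) = mex{2,1,2,0} = 3
G(20) = mex{3,3,1,2} = 0
G(21) = mex{3,2,3,1} = 0
G(22) = mex{0,2,2,3} = 1
G(23) = mex{0,3,2,2} = 1
G(24) = mex{1,3,3,2} = 0
G(25) = mex{1,2,3,3} = 0
G(26) = mex{0,2,2,3} = 1
G(27) = mex{0,3,2,2} = 1
G(28) = mex{1,3,3,2} = 0
P-positions are exactly the n with G(n) = 0.

0, 1, 4, 5, 8, 20, 21, 24, 25, 28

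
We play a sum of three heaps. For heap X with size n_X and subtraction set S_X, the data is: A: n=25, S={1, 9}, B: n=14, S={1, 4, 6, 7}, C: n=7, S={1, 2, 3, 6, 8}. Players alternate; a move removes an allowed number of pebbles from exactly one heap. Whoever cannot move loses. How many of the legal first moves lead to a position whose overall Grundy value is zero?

Heap A, S = {1, 9}:
G(0) = 0
G(1) = mex{0} = 1
G(2) = mex{1} = 0
G(3) = mex{0} = 1
G(4) = mex{1} = 0
G(5) = mex{0} = 1
G(6) = mex{1} = 0
G(7) = mex{0} = 1
G(8) = mex{1} = 0
G(9) = mex{0,0} = 1
G(10) = mex{1,1} = 0
G(11) = mex{0,0} = 1
G(12) = mex{1,1} = 0
G(13) = mex{0,0} = 1
G(14) = mex{1,1} = 0
G(15) = mex{0,0} = 1
G(16) = mex{1,1} = 0
G(17) = mex{0,0} = 1
G(18) = mex{1,1} = 0
G(19) = mex{0,0} = 1
G(20) = mex{1,1} = 0
G(21) = mex{0,0} = 1
G(22) = mex{1,1} = 0
G(23) = mex{0,0} = 1
G(24) = mex{1,1} = 0
G(25) = mex{0,0} = 1
G_A(25) = 1.
Heap B, S = {1, 4, 6, 7}:
n :  0  1  2  3  4  5  6  7  8  9 10 11 12 13 14
G :  0  1  0  1  2  0  1  2  3  2  0  1  2  0  1
G_B(14) = 1.
Heap C, S = {1, 2, 3, 6, 8}:
G(0) = 0
G(1) = mex{0} = 1
G(2) = mex{1,0} = 2
G(3) = mex{2,1,0} = 3
G(4) = mex{3,2,1} = 0
G(5) = mex{0,3,2} = 1
G(6) = mex{1,0,3,0} = 2
G(7) = mex{2,1,0,1} = 3
G_C(7) = 3.
Combined Grundy value = 1 ⊕ 1 ⊕ 3 = 3.
A winning move leaves total XOR = 0, i.e. changes one component's Grundy value g to g ⊕ X where X is the current total.
Heap A: need g' = 1⊕3 = 2. Options: 25−1→G=0, 25−9→G=0. Hits: 0.
Heap B: need g' = 1⊕3 = 2. Options: 14−1→G=0, 14−4→G=0, 14−6→G=3, 14−7→G=2. Hits: 1.
Heap C: need g' = 3⊕3 = 0. Options: 7−1→G=2, 7−2→G=1, 7−3→G=0, 7−6→G=1. Hits: 1.

2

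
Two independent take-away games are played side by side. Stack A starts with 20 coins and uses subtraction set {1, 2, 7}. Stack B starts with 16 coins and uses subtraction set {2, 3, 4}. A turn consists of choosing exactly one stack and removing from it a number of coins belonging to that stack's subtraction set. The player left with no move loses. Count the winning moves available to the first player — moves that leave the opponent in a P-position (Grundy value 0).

0

Stack A, S = {1, 2, 7}:
n :  0  1  2  3  4  5  6  7  8  9 10 11 12 13 14 15 16 17 18 19 20
G :  0  1  2  0  1  2  0  1  2  0  1  2  0  1  2  0  1  2  0  1  2
G_A(20) = 2.
Stack B, S = {2, 3, 4}:
n :  0  1  2  3  4  5  6  7  8  9 10 11 12 13 14 15 16
G :  0  0  1  1  2  2  0  0  1  1  2  2  0  0  1  1  2
G_B(16) = 2.
Combined Grundy value = 2 ⊕ 2 = 0.
A winning move leaves total XOR = 0, i.e. changes one component's Grundy value g to g ⊕ X where X is the current total.
Stack A: target g' = 2⊕0 = 2, but every legal move changes the Grundy value (mex property), so 0 moves.
Stack B: target g' = 2⊕0 = 2, but every legal move changes the Grundy value (mex property), so 0 moves.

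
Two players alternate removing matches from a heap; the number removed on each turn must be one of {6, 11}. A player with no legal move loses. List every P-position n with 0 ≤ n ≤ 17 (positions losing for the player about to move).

0, 1, 2, 3, 4, 5, 17

G(0) = 0
G(1) = mex{} = 0
G(2) = mex{} = 0
G(3) = mex{} = 0
G(4) = mex{} = 0
G(5) = mex{} = 0
G(6) = mex{0} = 1
G(7) = mex{0} = 1
G(8) = mex{0} = 1
G(9) = mex{0} = 1
G(10) = mex{0} = 1
G(11) = mex{0,0} = 1
G(12) = mex{1,0} = 2
G(13) = mex{1,0} = 2
G(14) = mex{1,0} = 2
G(15) = mex{1,0} = 2
G(16) = mex{1,0} = 2
G(17) = mex{1,1} = 0
P-positions are exactly the n with G(n) = 0.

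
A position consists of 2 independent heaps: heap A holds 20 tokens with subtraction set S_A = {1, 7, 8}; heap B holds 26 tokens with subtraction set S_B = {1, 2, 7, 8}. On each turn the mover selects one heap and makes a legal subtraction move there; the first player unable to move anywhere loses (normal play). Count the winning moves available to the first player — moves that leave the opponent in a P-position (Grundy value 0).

Heap A, S = {1, 7, 8}:
n :  0  1  2  3  4  5  6  7  8  9 10 11 12 13 14 15 16 17 18 19 20
G :  0  1  0  1  0  1  0  1  2  3  2  3  2  3  2  0  1  0  1  0  1
G_A(20) = 1.
Heap B, S = {1, 2, 7, 8}:
n :  0  1  2  3  4  5  6  7  8  9 10 11 12 13 14 15 16 17 18 19 20 21 22 23 24 25 26
G :  0  1  2  0  1  2  0  1  2  0  1  2  0  1  2  0  1  2  0  1  2  0  1  2  0  1  2
G_B(26) = 2.
Combined Grundy value = 1 ⊕ 2 = 3.
A winning move leaves total XOR = 0, i.e. changes one component's Grundy value g to g ⊕ X where X is the current total.
Heap A: need g' = 1⊕3 = 2. Options: 20−1→G=0, 20−7→G=3, 20−8→G=2. Hits: 1.
Heap B: need g' = 2⊕3 = 1. Options: 26−1→G=1, 26−2→G=0, 26−7→G=1, 26−8→G=0. Hits: 2.

3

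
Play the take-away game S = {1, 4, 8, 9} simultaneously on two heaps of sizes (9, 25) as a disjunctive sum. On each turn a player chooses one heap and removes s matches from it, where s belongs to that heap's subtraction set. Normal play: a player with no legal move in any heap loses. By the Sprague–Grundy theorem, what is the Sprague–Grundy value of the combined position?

3

All heaps use S = {1, 4, 8, 9}:
G(0) = 0
G(1) = mex{0} = 1
G(2) = mex{1} = 0
G(3) = mex{0} = 1
G(4) = mex{1,0} = 2
G(5) = mex{2,1} = 0
G(6) = mex{0,0} = 1
G(7) = mex{1,1} = 0
G(8) = mex{0,2,0} = 1
G(9) = mex{1,0,1,0} = 2
G(10) = mex{2,1,0,1} = 3
G(11) = mex{3,0,1,0} = 2
G(12) = mex{2,1,2,1} = 0
G(13) = mex{0,2,0,2} = 1
G(14) = mex{1,3,1,0} = 2
G(15) = mex{2,2,0,1} = 3
G(16) = mex{3,0,1,0} = 2
G(17) = mex{2,1,2,1} = 0
G(18) = mex{0,2,3,2} = 1
G(19) = mex{1,3,2,3} = 0
G(20) = mex{0,2,0,2} = 1
G(21) = mex{1,0,1,0} = 2
G(22) = mex{2,1,2,1} = 0
G(23) = mex{0,0,3,2} = 1
G(24) = mex{1,1,2,3} = 0
G(25) = mex{0,2,0,2} = 1
Heap A: G(9) = 2.
Heap B: G(25) = 1.
Combined Grundy value = 2 ⊕ 1 = 3.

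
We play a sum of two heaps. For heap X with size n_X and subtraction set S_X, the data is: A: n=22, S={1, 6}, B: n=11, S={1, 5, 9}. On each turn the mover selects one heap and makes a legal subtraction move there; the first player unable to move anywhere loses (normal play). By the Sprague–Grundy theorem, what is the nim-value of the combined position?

0

Heap A, S = {1, 6}:
n :  0  1  2  3  4  5  6  7  8  9 10 11 12 13 14 15 16 17 18 19 20 21 22
G :  0  1  0  1  0  1  2  0  1  0  1  0  1  2  0  1  0  1  0  1  2  0  1
G_A(22) = 1.
Heap B, S = {1, 5, 9}:
n :  0  1  2  3  4  5  6  7  8  9 10 11
G :  0  1  0  1  0  1  0  1  0  1  0  1
G_B(11) = 1.
Combined Grundy value = 1 ⊕ 1 = 0.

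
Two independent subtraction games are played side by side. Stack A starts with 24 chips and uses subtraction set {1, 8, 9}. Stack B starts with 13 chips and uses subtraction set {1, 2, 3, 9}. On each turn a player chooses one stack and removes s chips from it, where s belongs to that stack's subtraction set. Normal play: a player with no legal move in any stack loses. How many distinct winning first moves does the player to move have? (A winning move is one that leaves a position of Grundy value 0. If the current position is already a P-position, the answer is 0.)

Stack A, S = {1, 8, 9}:
n :  0  1  2  3  4  5  6  7  8  9 10 11 12 13 14 15 16 17 18 19 20 21 22 23 24
G :  0  1  0  1  0  1  0  1  2  3  2  3  2  3  2  3  0  1  0  1  0  1  0  1  2
G_A(24) = 2.
Stack B, S = {1, 2, 3, 9}:
G(0) = 0
G(1) = mex{0} = 1
G(2) = mex{1,0} = 2
G(3) = mex{2,1,0} = 3
G(4) = mex{3,2,1} = 0
G(5) = mex{0,3,2} = 1
G(6) = mex{1,0,3} = 2
G(7) = mex{2,1,0} = 3
G(8) = mex{3,2,1} = 0
G(9) = mex{0,3,2,0} = 1
G(10) = mex{1,0,3,1} = 2
G(11) = mex{2,1,0,2} = 3
G(12) = mex{3,2,1,3} = 0
G(13) = mex{0,3,2,0} = 1
G_B(13) = 1.
Combined Grundy value = 2 ⊕ 1 = 3.
A winning move leaves total XOR = 0, i.e. changes one component's Grundy value g to g ⊕ X where X is the current total.
Stack A: need g' = 2⊕3 = 1. Options: 24−1→G=1, 24−8→G=0, 24−9→G=3. Hits: 1.
Stack B: need g' = 1⊕3 = 2. Options: 13−1→G=0, 13−2→G=3, 13−3→G=2, 13−9→G=0. Hits: 1.

2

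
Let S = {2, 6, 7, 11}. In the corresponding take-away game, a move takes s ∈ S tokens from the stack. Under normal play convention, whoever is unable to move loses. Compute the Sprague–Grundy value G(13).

n :  0  1  2  3  4  5  6  7  8  9 10 11 12 13
G :  0  0  1  1  0  0  1  1  2  0  3  1  2  0

0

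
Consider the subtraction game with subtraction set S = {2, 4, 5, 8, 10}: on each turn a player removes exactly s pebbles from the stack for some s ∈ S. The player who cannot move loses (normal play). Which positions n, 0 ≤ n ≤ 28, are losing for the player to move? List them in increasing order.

0, 1, 7, 13, 14, 20, 26, 27

n :  0  1  2  3  4  5  6  7  8  9 10 11 12 13 14 15 16 17 18 19 20 21 22 23 24 25 26 27 28
G :  0  0  1  1  2  2  3  0  4  1  5  2  3  0  0  1  1  2  2  3  0  4  1  5  2  3  0  0  1
P-positions are exactly the n with G(n) = 0.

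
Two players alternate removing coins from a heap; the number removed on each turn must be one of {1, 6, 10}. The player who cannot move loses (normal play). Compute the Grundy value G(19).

n :  0  1  2  3  4  5  6  7  8  9 10 11 12 13 14 15 16 17 18 19
G :  0  1  0  1  0  1  2  0  1  0  1  0  1  2  3  2  0  1  0  1

1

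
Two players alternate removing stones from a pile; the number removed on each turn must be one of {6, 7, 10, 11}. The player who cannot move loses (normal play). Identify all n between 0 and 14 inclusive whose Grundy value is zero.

n :  0  1  2  3  4  5  6  7  8  9 10 11 12 13 14
G :  0  0  0  0  0  0  1  1  1  1  1  1  2  2  2
P-positions are exactly the n with G(n) = 0.

0, 1, 2, 3, 4, 5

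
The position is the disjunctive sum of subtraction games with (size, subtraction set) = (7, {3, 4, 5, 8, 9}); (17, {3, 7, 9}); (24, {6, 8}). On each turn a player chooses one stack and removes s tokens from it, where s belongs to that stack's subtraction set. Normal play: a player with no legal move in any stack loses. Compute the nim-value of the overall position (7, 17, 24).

Stack A, S = {3, 4, 5, 8, 9}:
n : 0 1 2 3 4 5 6 7
G : 0 0 0 1 1 1 2 2
G_A(7) = 2.
Stack B, S = {3, 7, 9}:
n :  0  1  2  3  4  5  6  7  8  9 10 11 12 13 14 15 16 17
G :  0  0  0  1  1  1  0  2  2  1  3  3  0  2  0  1  0  1
G_B(17) = 1.
Stack C, S = {6, 8}:
G(0) = 0
G(1) = mex{} = 0
G(2) = mex{} = 0
G(3) = mex{} = 0
G(4) = mex{} = 0
G(5) = mex{} = 0
G(6) = mex{0} = 1
G(7) = mex{0} = 1
G(8) = mex{0,0} = 1
G(9) = mex{0,0} = 1
G(10) = mex{0,0} = 1
G(11) = mex{0,0} = 1
G(12) = mex{1,0} = 2
G(13) = mex{1,0} = 2
G(14) = mex{1,1} = 0
G(15) = mex{1,1} = 0
G(16) = mex{1,1} = 0
G(17) = mex{1,1} = 0
G(18) = mex{2,1} = 0
G(19) = mex{2,1} = 0
G(20) = mex{0,2} = 1
G(21) = mex{0,2} = 1
G(22) = mex{0,0} = 1
G(23) = mex{0,0} = 1
G(24) = mex{0,0} = 1
G_C(24) = 1.
Combined Grundy value = 2 ⊕ 1 ⊕ 1 = 2.

2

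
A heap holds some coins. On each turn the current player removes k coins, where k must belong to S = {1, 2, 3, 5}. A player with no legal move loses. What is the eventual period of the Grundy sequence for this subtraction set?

4

n :  0  1  2  3  4  5  6  7  8  9 10 11 12 13 14
G :  0  1  2  3  0  1  2  3  0  1  2  3  0  1  2
G(n+4) = G(n) holds for n = 0,…,4 (a full window of length max(S) = 5), so the sequence is purely periodic with period 4.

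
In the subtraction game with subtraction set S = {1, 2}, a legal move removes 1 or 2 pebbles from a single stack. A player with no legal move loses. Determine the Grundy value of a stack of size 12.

0

G(0) = 0
G(1) = mex{0} = 1
G(2) = mex{1,0} = 2
G(3) = mex{2,1} = 0
G(4) = mex{0,2} = 1
G(5) = mex{1,0} = 2
G(6) = mex{2,1} = 0
G(7) = mex{0,2} = 1
G(8) = mex{1,0} = 2
G(9) = mex{2,1} = 0
G(10) = mex{0,2} = 1
G(11) = mex{1,0} = 2
G(12) = mex{2,1} = 0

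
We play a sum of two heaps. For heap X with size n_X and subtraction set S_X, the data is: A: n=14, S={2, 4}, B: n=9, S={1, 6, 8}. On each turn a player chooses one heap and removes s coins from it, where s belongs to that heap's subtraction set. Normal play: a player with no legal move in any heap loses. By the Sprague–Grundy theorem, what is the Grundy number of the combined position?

Heap A, S = {2, 4}:
n :  0  1  2  3  4  5  6  7  8  9 10 11 12 13 14
G :  0  0  1  1  2  2  0  0  1  1  2  2  0  0  1
G_A(14) = 1.
Heap B, S = {1, 6, 8}:
n : 0 1 2 3 4 5 6 7 8 9
G : 0 1 0 1 0 1 2 0 1 0
G_B(9) = 0.
Combined Grundy value = 1 ⊕ 0 = 1.

1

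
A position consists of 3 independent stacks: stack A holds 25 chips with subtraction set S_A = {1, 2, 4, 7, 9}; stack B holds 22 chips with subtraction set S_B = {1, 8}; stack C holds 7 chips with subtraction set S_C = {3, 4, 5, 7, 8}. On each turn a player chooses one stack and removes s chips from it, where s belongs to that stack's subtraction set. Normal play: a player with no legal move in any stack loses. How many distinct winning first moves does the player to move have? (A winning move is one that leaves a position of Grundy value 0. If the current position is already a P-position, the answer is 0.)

4

Stack A, S = {1, 2, 4, 7, 9}:
G(0) = 0
G(1) = mex{0} = 1
G(2) = mex{1,0} = 2
G(3) = mex{2,1} = 0
G(4) = mex{0,2,0} = 1
G(5) = mex{1,0,1} = 2
G(6) = mex{2,1,2} = 0
G(7) = mex{0,2,0,0} = 1
G(8) = mex{1,0,1,1} = 2
G(9) = mex{2,1,2,2,0} = 3
G(10) = mex{3,2,0,0,1} = 4
G(11) = mex{4,3,1,1,2} = 0
G(12) = mex{0,4,2,2,0} = 1
G(13) = mex{1,0,3,0,1} = 2
G(14) = mex{2,1,4,1,2} = 0
G(15) = mex{0,2,0,2,0} = 1
G(16) = mex{1,0,1,3,1} = 2
G(17) = mex{2,1,2,4,2} = 0
G(18) = mex{0,2,0,0,3} = 1
G(19) = mex{1,0,1,1,4} = 2
G(20) = mex{2,1,2,2,0} = 3
G(21) = mex{3,2,0,0,1} = 4
G(22) = mex{4,3,1,1,2} = 0
G(23) = mex{0,4,2,2,0} = 1
G(24) = mex{1,0,3,0,1} = 2
G(25) = mex{2,1,4,1,2} = 0
G_A(25) = 0.
Stack B, S = {1, 8}:
G(0) = 0
G(1) = mex{0} = 1
G(2) = mex{1} = 0
G(3) = mex{0} = 1
G(4) = mex{1} = 0
G(5) = mex{0} = 1
G(6) = mex{1} = 0
G(7) = mex{0} = 1
G(8) = mex{1,0} = 2
G(9) = mex{2,1} = 0
G(10) = mex{0,0} = 1
G(11) = mex{1,1} = 0
G(12) = mex{0,0} = 1
G(13) = mex{1,1} = 0
G(14) = mex{0,0} = 1
G(15) = mex{1,1} = 0
G(16) = mex{0,2} = 1
G(17) = mex{1,0} = 2
G(18) = mex{2,1} = 0
G(19) = mex{0,0} = 1
G(20) = mex{1,1} = 0
G(21) = mex{0,0} = 1
G(22) = mex{1,1} = 0
G_B(22) = 0.
Stack C, S = {3, 4, 5, 7, 8}:
G(0) = 0
G(1) = mex{} = 0
G(2) = mex{} = 0
G(3) = mex{0} = 1
G(4) = mex{0,0} = 1
G(5) = mex{0,0,0} = 1
G(6) = mex{1,0,0} = 2
G(7) = mex{1,1,0,0} = 2
G_C(7) = 2.
Combined Grundy value = 0 ⊕ 0 ⊕ 2 = 2.
A winning move leaves total XOR = 0, i.e. changes one component's Grundy value g to g ⊕ X where X is the current total.
Stack A: need g' = 0⊕2 = 2. Options: 25−1→G=2, 25−2→G=1, 25−4→G=4, 25−7→G=1, 25−9→G=2. Hits: 2.
Stack B: need g' = 0⊕2 = 2. Options: 22−1→G=1, 22−8→G=1. Hits: 0.
Stack C: need g' = 2⊕2 = 0. Options: 7−3→G=1, 7−4→G=1, 7−5→G=0, 7−7→G=0. Hits: 2.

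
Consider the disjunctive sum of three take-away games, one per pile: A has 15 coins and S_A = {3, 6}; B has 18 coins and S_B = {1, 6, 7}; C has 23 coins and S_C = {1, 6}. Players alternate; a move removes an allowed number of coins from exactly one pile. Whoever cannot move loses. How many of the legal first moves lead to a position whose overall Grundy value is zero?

0

Pile A, S = {3, 6}:
n :  0  1  2  3  4  5  6  7  8  9 10 11 12 13 14 15
G :  0  0  0  1  1  1  2  2  2  0  0  0  1  1  1  2
G_A(15) = 2.
Pile B, S = {1, 6, 7}:
G(0) = 0
G(1) = mex{0} = 1
G(2) = mex{1} = 0
G(3) = mex{0} = 1
G(4) = mex{1} = 0
G(5) = mex{0} = 1
G(6) = mex{1,0} = 2
G(7) = mex{2,1,0} = 3
G(8) = mex{3,0,1} = 2
G(9) = mex{2,1,0} = 3
G(10) = mex{3,0,1} = 2
G(11) = mex{2,1,0} = 3
G(12) = mex{3,2,1} = 0
G(13) = mex{0,3,2} = 1
G(14) = mex{1,2,3} = 0
G(15) = mex{0,3,2} = 1
G(16) = mex{1,2,3} = 0
G(17) = mex{0,3,2} = 1
G(18) = mex{1,0,3} = 2
G_B(18) = 2.
Pile C, S = {1, 6}:
n :  0  1  2  3  4  5  6  7  8  9 10 11 12 13 14 15 16 17 18 19 20 21 22 23
G :  0  1  0  1  0  1  2  0  1  0  1  0  1  2  0  1  0  1  0  1  2  0  1  0
G_C(23) = 0.
Combined Grundy value = 2 ⊕ 2 ⊕ 0 = 0.
A winning move leaves total XOR = 0, i.e. changes one component's Grundy value g to g ⊕ X where X is the current total.
Pile A: target g' = 2⊕0 = 2, but every legal move changes the Grundy value (mex property), so 0 moves.
Pile B: target g' = 2⊕0 = 2, but every legal move changes the Grundy value (mex property), so 0 moves.
Pile C: target g' = 0⊕0 = 0, but every legal move changes the Grundy value (mex property), so 0 moves.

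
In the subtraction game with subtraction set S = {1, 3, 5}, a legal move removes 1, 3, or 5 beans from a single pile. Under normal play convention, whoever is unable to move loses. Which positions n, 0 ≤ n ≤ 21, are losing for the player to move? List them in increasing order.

G(0) = 0
G(1) = mex{0} = 1
G(2) = mex{1} = 0
G(3) = mex{0,0} = 1
G(4) = mex{1,1} = 0
G(5) = mex{0,0,0} = 1
G(6) = mex{1,1,1} = 0
G(7) = mex{0,0,0} = 1
G(8) = mex{1,1,1} = 0
G(9) = mex{0,0,0} = 1
G(10) = mex{1,1,1} = 0
G(11) = mex{0,0,0} = 1
G(12) = mex{1,1,1} = 0
G(13) = mex{0,0,0} = 1
G(14) = mex{1,1,1} = 0
G(15) = mex{0,0,0} = 1
G(16) = mex{1,1,1} = 0
G(17) = mex{0,0,0} = 1
G(18) = mex{1,1,1} = 0
G(19) = mex{0,0,0} = 1
G(20) = mex{1,1,1} = 0
G(21) = mex{0,0,0} = 1
P-positions are exactly the n with G(n) = 0.

0, 2, 4, 6, 8, 10, 12, 14, 16, 18, 20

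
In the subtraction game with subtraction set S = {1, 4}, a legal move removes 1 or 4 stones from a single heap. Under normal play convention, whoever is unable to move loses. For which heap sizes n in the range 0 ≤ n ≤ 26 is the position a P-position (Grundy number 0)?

0, 2, 5, 7, 10, 12, 15, 17, 20, 22, 25

n :  0  1  2  3  4  5  6  7  8  9 10 11 12 13 14 15 16 17 18 19 20 21 22 23 24 25 26
G :  0  1  0  1  2  0  1  0  1  2  0  1  0  1  2  0  1  0  1  2  0  1  0  1  2  0  1
P-positions are exactly the n with G(n) = 0.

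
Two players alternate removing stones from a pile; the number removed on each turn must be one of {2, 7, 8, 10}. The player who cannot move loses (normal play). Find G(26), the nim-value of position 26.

G(0) = 0
G(1) = mex{} = 0
G(2) = mex{0} = 1
G(3) = mex{0} = 1
G(4) = mex{1} = 0
G(5) = mex{1} = 0
G(6) = mex{0} = 1
G(7) = mex{0,0} = 1
G(8) = mex{1,0,0} = 2
G(9) = mex{1,1,0} = 2
G(10) = mex{2,1,1,0} = 3
G(11) = mex{2,0,1,0} = 3
G(12) = mex{3,0,0,1} = 2
G(13) = mex{3,1,0,1} = 2
G(14) = mex{2,1,1,0} = 3
G(15) = mex{2,2,1,0} = 3
G(16) = mex{3,2,2,1} = 0
G(17) = mex{3,3,2,1} = 0
G(18) = mex{0,3,3,2} = 1
G(19) = mex{0,2,3,2} = 1
G(20) = mex{1,2,2,3} = 0
G(21) = mex{1,3,2,3} = 0
G(22) = mex{0,3,3,2} = 1
G(23) = mex{0,0,3,2} = 1
G(24) = mex{1,0,0,3} = 2
G(25) = mex{1,1,0,3} = 2
G(26) = mex{2,1,1,0} = 3

3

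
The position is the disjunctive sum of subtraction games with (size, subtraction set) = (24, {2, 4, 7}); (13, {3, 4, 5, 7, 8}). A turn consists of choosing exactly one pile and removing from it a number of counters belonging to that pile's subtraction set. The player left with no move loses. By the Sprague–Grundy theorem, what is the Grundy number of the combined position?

Pile A, S = {2, 4, 7}:
n :  0  1  2  3  4  5  6  7  8  9 10 11 12 13 14 15 16 17 18 19 20 21 22 23 24
G :  0  0  1  1  2  2  0  3  1  0  2  1  0  2  1  0  2  1  0  2  1  0  2  1  0
G_A(24) = 0.
Pile B, S = {3, 4, 5, 7, 8}:
G(0) = 0
G(1) = mex{} = 0
G(2) = mex{} = 0
G(3) = mex{0} = 1
G(4) = mex{0,0} = 1
G(5) = mex{0,0,0} = 1
G(6) = mex{1,0,0} = 2
G(7) = mex{1,1,0,0} = 2
G(8) = mex{1,1,1,0,0} = 2
G(9) = mex{2,1,1,0,0} = 3
G(10) = mex{2,2,1,1,0} = 3
G(11) = mex{2,2,2,1,1} = 0
G(12) = mex{3,2,2,1,1} = 0
G(13) = mex{3,3,2,2,1} = 0
G_B(13) = 0.
Combined Grundy value = 0 ⊕ 0 = 0.

0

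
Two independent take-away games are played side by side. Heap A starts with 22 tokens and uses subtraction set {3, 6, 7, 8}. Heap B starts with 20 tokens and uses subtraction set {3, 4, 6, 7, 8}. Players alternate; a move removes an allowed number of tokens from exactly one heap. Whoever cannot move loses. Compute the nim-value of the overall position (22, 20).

3

Heap A, S = {3, 6, 7, 8}:
n :  0  1  2  3  4  5  6  7  8  9 10 11 12 13 14 15 16 17 18 19 20 21 22
G :  0  0  0  1  1  1  2  2  2  3  3  0  0  0  1  1  1  2  2  2  3  3  0
G_A(22) = 0.
Heap B, S = {3, 4, 6, 7, 8}:
n :  0  1  2  3  4  5  6  7  8  9 10 11 12 13 14 15 16 17 18 19 20
G :  0  0  0  1  1  1  2  2  2  3  3  0  0  0  1  1  1  2  2  2  3
G_B(20) = 3.
Combined Grundy value = 0 ⊕ 3 = 3.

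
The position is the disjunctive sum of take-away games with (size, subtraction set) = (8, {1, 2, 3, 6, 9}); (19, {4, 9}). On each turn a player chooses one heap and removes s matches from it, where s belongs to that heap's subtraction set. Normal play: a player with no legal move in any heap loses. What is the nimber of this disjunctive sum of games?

1

Heap A, S = {1, 2, 3, 6, 9}:
G(0) = 0
G(1) = mex{0} = 1
G(2) = mex{1,0} = 2
G(3) = mex{2,1,0} = 3
G(4) = mex{3,2,1} = 0
G(5) = mex{0,3,2} = 1
G(6) = mex{1,0,3,0} = 2
G(7) = mex{2,1,0,1} = 3
G(8) = mex{3,2,1,2} = 0
G_A(8) = 0.
Heap B, S = {4, 9}:
G(0) = 0
G(1) = mex{} = 0
G(2) = mex{} = 0
G(3) = mex{} = 0
G(4) = mex{0} = 1
G(5) = mex{0} = 1
G(6) = mex{0} = 1
G(7) = mex{0} = 1
G(8) = mex{1} = 0
G(9) = mex{1,0} = 2
G(10) = mex{1,0} = 2
G(11) = mex{1,0} = 2
G(12) = mex{0,0} = 1
G(13) = mex{2,1} = 0
G(14) = mex{2,1} = 0
G(15) = mex{2,1} = 0
G(16) = mex{1,1} = 0
G(17) = mex{0,0} = 1
G(18) = mex{0,2} = 1
G(19) = mex{0,2} = 1
G_B(19) = 1.
Combined Grundy value = 0 ⊕ 1 = 1.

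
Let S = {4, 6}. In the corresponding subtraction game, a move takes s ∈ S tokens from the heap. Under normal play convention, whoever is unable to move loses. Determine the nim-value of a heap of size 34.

1

n :  0  1  2  3  4  5  6  7  8  9 10 11 12 13 14 15 16 17 18 19 20 21 22 23 24 25 26 27 28 29 30 31 32 33 34
G :  0  0  0  0  1  1  1  1  2  2  0  0  0  0  1  1  1  1  2  2  0  0  0  0  1  1  1  1  2  2  0  0  0  0  1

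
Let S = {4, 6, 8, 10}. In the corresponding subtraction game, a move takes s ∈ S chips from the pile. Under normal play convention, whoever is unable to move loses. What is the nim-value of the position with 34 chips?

G(0) = 0
G(1) = mex{} = 0
G(2) = mex{} = 0
G(3) = mex{} = 0
G(4) = mex{0} = 1
G(5) = mex{0} = 1
G(6) = mex{0,0} = 1
G(7) = mex{0,0} = 1
G(8) = mex{1,0,0} = 2
G(9) = mex{1,0,0} = 2
G(10) = mex{1,1,0,0} = 2
G(11) = mex{1,1,0,0} = 2
G(12) = mex{2,1,1,0} = 3
G(13) = mex{2,1,1,0} = 3
G(14) = mex{2,2,1,1} = 0
G(15) = mex{2,2,1,1} = 0
G(16) = mex{3,2,2,1} = 0
G(17) = mex{3,2,2,1} = 0
G(18) = mex{0,3,2,2} = 1
G(19) = mex{0,3,2,2} = 1
G(20) = mex{0,0,3,2} = 1
G(21) = mex{0,0,3,2} = 1
G(22) = mex{1,0,0,3} = 2
G(23) = mex{1,0,0,3} = 2
G(24) = mex{1,1,0,0} = 2
G(25) = mex{1,1,0,0} = 2
G(26) = mex{2,1,1,0} = 3
G(27) = mex{2,1,1,0} = 3
G(28) = mex{2,2,1,1} = 0
G(29) = mex{2,2,1,1} = 0
G(30) = mex{3,2,2,1} = 0
G(31) = mex{3,2,2,1} = 0
G(32) = mex{0,3,2,2} = 1
G(33) = mex{0,3,2,2} = 1
G(34) = mex{0,0,3,2} = 1

1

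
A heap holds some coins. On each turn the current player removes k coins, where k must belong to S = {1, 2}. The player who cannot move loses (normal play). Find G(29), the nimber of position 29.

2

G(0) = 0
G(1) = mex{0} = 1
G(2) = mex{1,0} = 2
G(3) = mex{2,1} = 0
G(4) = mex{0,2} = 1
G(5) = mex{1,0} = 2
G(6) = mex{2,1} = 0
G(7) = mex{0,2} = 1
G(8) = mex{1,0} = 2
G(9) = mex{2,1} = 0
G(10) = mex{0,2} = 1
G(11) = mex{1,0} = 2
G(12) = mex{2,1} = 0
G(13) = mex{0,2} = 1
G(14) = mex{1,0} = 2
G(15) = mex{2,1} = 0
G(16) = mex{0,2} = 1
G(17) = mex{1,0} = 2
G(18) = mex{2,1} = 0
G(19) = mex{0,2} = 1
G(20) = mex{1,0} = 2
G(21) = mex{2,1} = 0
G(22) = mex{0,2} = 1
G(23) = mex{1,0} = 2
G(24) = mex{2,1} = 0
G(25) = mex{0,2} = 1
G(26) = mex{1,0} = 2
G(27) = mex{2,1} = 0
G(28) = mex{0,2} = 1
G(29) = mex{1,0} = 2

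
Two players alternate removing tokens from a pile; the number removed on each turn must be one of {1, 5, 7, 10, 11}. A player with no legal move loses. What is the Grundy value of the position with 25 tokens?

n :  0  1  2  3  4  5  6  7  8  9 10 11 12 13 14 15 16 17 18 19 20 21 22 23 24 25
G :  0  1  0  1  0  1  0  1  0  1  2  3  2  3  2  3  2  3  2  3  0  1  0  1  0  1

1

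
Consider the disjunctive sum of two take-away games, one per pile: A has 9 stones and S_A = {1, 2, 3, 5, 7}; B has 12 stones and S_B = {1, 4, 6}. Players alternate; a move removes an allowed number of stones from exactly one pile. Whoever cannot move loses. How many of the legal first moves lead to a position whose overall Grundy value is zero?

5

Pile A, S = {1, 2, 3, 5, 7}:
G(0) = 0
G(1) = mex{0} = 1
G(2) = mex{1,0} = 2
G(3) = mex{2,1,0} = 3
G(4) = mex{3,2,1} = 0
G(5) = mex{0,3,2,0} = 1
G(6) = mex{1,0,3,1} = 2
G(7) = mex{2,1,0,2,0} = 3
G(8) = mex{3,2,1,3,1} = 0
G(9) = mex{0,3,2,0,2} = 1
G_A(9) = 1.
Pile B, S = {1, 4, 6}:
G(0) = 0
G(1) = mex{0} = 1
G(2) = mex{1} = 0
G(3) = mex{0} = 1
G(4) = mex{1,0} = 2
G(5) = mex{2,1} = 0
G(6) = mex{0,0,0} = 1
G(7) = mex{1,1,1} = 0
G(8) = mex{0,2,0} = 1
G(9) = mex{1,0,1} = 2
G(10) = mex{2,1,2} = 0
G(11) = mex{0,0,0} = 1
G(12) = mex{1,1,1} = 0
G_B(12) = 0.
Combined Grundy value = 1 ⊕ 0 = 1.
A winning move leaves total XOR = 0, i.e. changes one component's Grundy value g to g ⊕ X where X is the current total.
Pile A: need g' = 1⊕1 = 0. Options: 9−1→G=0, 9−2→G=3, 9−3→G=2, 9−5→G=0, 9−7→G=2. Hits: 2.
Pile B: need g' = 0⊕1 = 1. Options: 12−1→G=1, 12−4→G=1, 12−6→G=1. Hits: 3.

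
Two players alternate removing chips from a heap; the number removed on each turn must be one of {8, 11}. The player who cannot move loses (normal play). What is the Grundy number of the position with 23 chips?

0

n :  0  1  2  3  4  5  6  7  8  9 10 11 12 13 14 15 16 17 18 19 20 21 22 23
G :  0  0  0  0  0  0  0  0  1  1  1  1  1  1  1  1  2  2  2  0  0  0  0  0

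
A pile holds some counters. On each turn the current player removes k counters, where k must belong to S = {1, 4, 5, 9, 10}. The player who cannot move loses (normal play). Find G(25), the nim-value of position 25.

5

G(0) = 0
G(1) = mex{0} = 1
G(2) = mex{1} = 0
G(3) = mex{0} = 1
G(4) = mex{1,0} = 2
G(5) = mex{2,1,0} = 3
G(6) = mex{3,0,1} = 2
G(7) = mex{2,1,0} = 3
G(8) = mex{3,2,1} = 0
G(9) = mex{0,3,2,0} = 1
G(10) = mex{1,2,3,1,0} = 4
G(11) = mex{4,3,2,0,1} = 5
G(12) = mex{5,0,3,1,0} = 2
G(13) = mex{2,1,0,2,1} = 3
G(14) = mex{3,4,1,3,2} = 0
G(15) = mex{0,5,4,2,3} = 1
G(16) = mex{1,2,5,3,2} = 0
G(17) = mex{0,3,2,0,3} = 1
G(18) = mex{1,0,3,1,0} = 2
G(19) = mex{2,1,0,4,1} = 3
G(20) = mex{3,0,1,5,4} = 2
G(21) = mex{2,1,0,2,5} = 3
G(22) = mex{3,2,1,3,2} = 0
G(23) = mex{0,3,2,0,3} = 1
G(24) = mex{1,2,3,1,0} = 4
G(25) = mex{4,3,2,0,1} = 5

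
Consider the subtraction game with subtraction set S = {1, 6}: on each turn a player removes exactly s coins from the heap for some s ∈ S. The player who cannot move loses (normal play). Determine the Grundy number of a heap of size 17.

1

G(0) = 0
G(1) = mex{0} = 1
G(2) = mex{1} = 0
G(3) = mex{0} = 1
G(4) = mex{1} = 0
G(5) = mex{0} = 1
G(6) = mex{1,0} = 2
G(7) = mex{2,1} = 0
G(8) = mex{0,0} = 1
G(9) = mex{1,1} = 0
G(10) = mex{0,0} = 1
G(11) = mex{1,1} = 0
G(12) = mex{0,2} = 1
G(13) = mex{1,0} = 2
G(14) = mex{2,1} = 0
G(15) = mex{0,0} = 1
G(16) = mex{1,1} = 0
G(17) = mex{0,0} = 1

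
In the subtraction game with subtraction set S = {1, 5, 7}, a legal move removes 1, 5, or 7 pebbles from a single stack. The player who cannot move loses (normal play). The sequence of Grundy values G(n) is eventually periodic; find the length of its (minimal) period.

2

n :  0  1  2  3  4  5  6  7  8  9 10 11 12 13 14
G :  0  1  0  1  0  1  0  1  0  1  0  1  0  1  0
G(n+2) = G(n) holds for n = 0,…,6 (a full window of length max(S) = 7), so the sequence is purely periodic with period 2.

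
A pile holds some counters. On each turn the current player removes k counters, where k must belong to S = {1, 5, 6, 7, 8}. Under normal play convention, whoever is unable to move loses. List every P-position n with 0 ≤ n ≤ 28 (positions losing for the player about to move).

n :  0  1  2  3  4  5  6  7  8  9 10 11 12 13 14 15 16 17 18 19 20 21 22 23 24 25 26 27 28
G :  0  1  0  1  0  1  2  3  2  3  2  3  4  0  1  0  1  0  1  2  3  2  3  2  3  4  0  1  0
P-positions are exactly the n with G(n) = 0.

0, 2, 4, 13, 15, 17, 26, 28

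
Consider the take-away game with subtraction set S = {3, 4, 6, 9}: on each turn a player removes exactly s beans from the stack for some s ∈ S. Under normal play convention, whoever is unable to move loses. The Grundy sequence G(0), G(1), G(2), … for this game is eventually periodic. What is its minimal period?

12

G(0) = 0
G(1) = mex{} = 0
G(2) = mex{} = 0
G(3) = mex{0} = 1
G(4) = mex{0,0} = 1
G(5) = mex{0,0} = 1
G(6) = mex{1,0,0} = 2
G(7) = mex{1,1,0} = 2
G(8) = mex{1,1,0} = 2
G(9) = mex{2,1,1,0} = 3
G(10) = mex{2,2,1,0} = 3
G(11) = mex{2,2,1,0} = 3
G(12) = mex{3,2,2,1} = 0
G(13) = mex{3,3,2,1} = 0
G(14) = mex{3,3,2,1} = 0
G(15) = mex{0,3,3,2} = 1
G(16) = mex{0,0,3,2} = 1
G(17) = mex{0,0,3,2} = 1
G(18) = mex{1,0,0,3} = 2
G(19) = mex{1,1,0,3} = 2
G(20) = mex{1,1,0,3} = 2
G(21) = mex{2,1,1,0} = 3
G(22) = mex{2,2,1,0} = 3
G(23) = mex{2,2,1,0} = 3
G(24) = mex{3,2,2,1} = 0
G(25) = mex{3,3,2,1} = 0
G(n+12) = G(n) holds for n = 0,…,8 (a full window of length max(S) = 9), so the sequence is purely periodic with period 12.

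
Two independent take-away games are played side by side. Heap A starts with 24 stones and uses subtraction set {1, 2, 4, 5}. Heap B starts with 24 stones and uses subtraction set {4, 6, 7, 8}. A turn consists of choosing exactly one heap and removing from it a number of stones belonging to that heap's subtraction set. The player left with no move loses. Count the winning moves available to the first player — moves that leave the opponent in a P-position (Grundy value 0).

Heap A, S = {1, 2, 4, 5}:
n :  0  1  2  3  4  5  6  7  8  9 10 11 12 13 14 15 16 17 18 19 20 21 22 23 24
G :  0  1  2  0  1  2  0  1  2  0  1  2  0  1  2  0  1  2  0  1  2  0  1  2  0
G_A(24) = 0.
Heap B, S = {4, 6, 7, 8}:
G(0) = 0
G(1) = mex{} = 0
G(2) = mex{} = 0
G(3) = mex{} = 0
G(4) = mex{0} = 1
G(5) = mex{0} = 1
G(6) = mex{0,0} = 1
G(7) = mex{0,0,0} = 1
G(8) = mex{1,0,0,0} = 2
G(9) = mex{1,0,0,0} = 2
G(10) = mex{1,1,0,0} = 2
G(11) = mex{1,1,1,0} = 2
G(12) = mex{2,1,1,1} = 0
G(13) = mex{2,1,1,1} = 0
G(14) = mex{2,2,1,1} = 0
G(15) = mex{2,2,2,1} = 0
G(16) = mex{0,2,2,2} = 1
G(17) = mex{0,2,2,2} = 1
G(18) = mex{0,0,2,2} = 1
G(19) = mex{0,0,0,2} = 1
G(20) = mex{1,0,0,0} = 2
G(21) = mex{1,0,0,0} = 2
G(22) = mex{1,1,0,0} = 2
G(23) = mex{1,1,1,0} = 2
G(24) = mex{2,1,1,1} = 0
G_B(24) = 0.
Combined Grundy value = 0 ⊕ 0 = 0.
A winning move leaves total XOR = 0, i.e. changes one component's Grundy value g to g ⊕ X where X is the current total.
Heap A: target g' = 0⊕0 = 0, but every legal move changes the Grundy value (mex property), so 0 moves.
Heap B: target g' = 0⊕0 = 0, but every legal move changes the Grundy value (mex property), so 0 moves.

0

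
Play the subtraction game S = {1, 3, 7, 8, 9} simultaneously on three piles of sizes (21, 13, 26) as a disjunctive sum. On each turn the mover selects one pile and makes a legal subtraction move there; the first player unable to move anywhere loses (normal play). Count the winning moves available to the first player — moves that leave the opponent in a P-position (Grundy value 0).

All piles use S = {1, 3, 7, 8, 9}:
n :  0  1  2  3  4  5  6  7  8  9 10 11 12 13 14 15 16 17 18 19 20 21 22 23 24 25 26
G :  0  1  0  1  0  1  0  1  2  3  2  3  2  3  2  3  0  1  0  1  0  1  0  1  2  3  2
Pile A: G(21) = 1.
Pile B: G(13) = 3.
Pile C: G(26) = 2.
Combined Grundy value = 1 ⊕ 3 ⊕ 2 = 0.
A winning move leaves total XOR = 0, i.e. changes one component's Grundy value g to g ⊕ X where X is the current total.
Pile A: target g' = 1⊕0 = 1, but every legal move changes the Grundy value (mex property), so 0 moves.
Pile B: target g' = 3⊕0 = 3, but every legal move changes the Grundy value (mex property), so 0 moves.
Pile C: target g' = 2⊕0 = 2, but every legal move changes the Grundy value (mex property), so 0 moves.

0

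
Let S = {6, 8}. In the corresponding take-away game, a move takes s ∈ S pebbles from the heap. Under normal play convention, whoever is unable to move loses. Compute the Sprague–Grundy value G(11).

G(0) = 0
G(1) = mex{} = 0
G(2) = mex{} = 0
G(3) = mex{} = 0
G(4) = mex{} = 0
G(5) = mex{} = 0
G(6) = mex{0} = 1
G(7) = mex{0} = 1
G(8) = mex{0,0} = 1
G(9) = mex{0,0} = 1
G(10) = mex{0,0} = 1
G(11) = mex{0,0} = 1

1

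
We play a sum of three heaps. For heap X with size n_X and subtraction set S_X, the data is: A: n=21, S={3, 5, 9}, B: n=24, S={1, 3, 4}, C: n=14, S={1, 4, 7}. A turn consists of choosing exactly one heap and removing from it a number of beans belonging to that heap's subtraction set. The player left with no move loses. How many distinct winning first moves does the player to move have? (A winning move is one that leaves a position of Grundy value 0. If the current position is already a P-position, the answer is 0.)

7

Heap A, S = {3, 5, 9}:
G(0) = 0
G(1) = mex{} = 0
G(2) = mex{} = 0
G(3) = mex{0} = 1
G(4) = mex{0} = 1
G(5) = mex{0,0} = 1
G(6) = mex{1,0} = 2
G(7) = mex{1,0} = 2
G(8) = mex{1,1} = 0
G(9) = mex{2,1,0} = 3
G(10) = mex{2,1,0} = 3
G(11) = mex{0,2,0} = 1
G(12) = mex{3,2,1} = 0
G(13) = mex{3,0,1} = 2
G(14) = mex{1,3,1} = 0
G(15) = mex{0,3,2} = 1
G(16) = mex{2,1,2} = 0
G(17) = mex{0,0,0} = 1
G(18) = mex{1,2,3} = 0
G(19) = mex{0,0,3} = 1
G(20) = mex{1,1,1} = 0
G(21) = mex{0,0,0} = 1
G_A(21) = 1.
Heap B, S = {1, 3, 4}:
G(0) = 0
G(1) = mex{0} = 1
G(2) = mex{1} = 0
G(3) = mex{0,0} = 1
G(4) = mex{1,1,0} = 2
G(5) = mex{2,0,1} = 3
G(6) = mex{3,1,0} = 2
G(7) = mex{2,2,1} = 0
G(8) = mex{0,3,2} = 1
G(9) = mex{1,2,3} = 0
G(10) = mex{0,0,2} = 1
G(11) = mex{1,1,0} = 2
G(12) = mex{2,0,1} = 3
G(13) = mex{3,1,0} = 2
G(14) = mex{2,2,1} = 0
G(15) = mex{0,3,2} = 1
G(16) = mex{1,2,3} = 0
G(17) = mex{0,0,2} = 1
G(18) = mex{1,1,0} = 2
G(19) = mex{2,0,1} = 3
G(20) = mex{3,1,0} = 2
G(21) = mex{2,2,1} = 0
G(22) = mex{0,3,2} = 1
G(23) = mex{1,2,3} = 0
G(24) = mex{0,0,2} = 1
G_B(24) = 1.
Heap C, S = {1, 4, 7}:
n :  0  1  2  3  4  5  6  7  8  9 10 11 12 13 14
G :  0  1  0  1  2  0  1  2  0  1  0  1  2  0  1
G_C(14) = 1.
Combined Grundy value = 1 ⊕ 1 ⊕ 1 = 1.
A winning move leaves total XOR = 0, i.e. changes one component's Grundy value g to g ⊕ X where X is the current total.
Heap A: need g' = 1⊕1 = 0. Options: 21−3→G=0, 21−5→G=0, 21−9→G=0. Hits: 3.
Heap B: need g' = 1⊕1 = 0. Options: 24−1→G=0, 24−3→G=0, 24−4→G=2. Hits: 2.
Heap C: need g' = 1⊕1 = 0. Options: 14−1→G=0, 14−4→G=0, 14−7→G=2. Hits: 2.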